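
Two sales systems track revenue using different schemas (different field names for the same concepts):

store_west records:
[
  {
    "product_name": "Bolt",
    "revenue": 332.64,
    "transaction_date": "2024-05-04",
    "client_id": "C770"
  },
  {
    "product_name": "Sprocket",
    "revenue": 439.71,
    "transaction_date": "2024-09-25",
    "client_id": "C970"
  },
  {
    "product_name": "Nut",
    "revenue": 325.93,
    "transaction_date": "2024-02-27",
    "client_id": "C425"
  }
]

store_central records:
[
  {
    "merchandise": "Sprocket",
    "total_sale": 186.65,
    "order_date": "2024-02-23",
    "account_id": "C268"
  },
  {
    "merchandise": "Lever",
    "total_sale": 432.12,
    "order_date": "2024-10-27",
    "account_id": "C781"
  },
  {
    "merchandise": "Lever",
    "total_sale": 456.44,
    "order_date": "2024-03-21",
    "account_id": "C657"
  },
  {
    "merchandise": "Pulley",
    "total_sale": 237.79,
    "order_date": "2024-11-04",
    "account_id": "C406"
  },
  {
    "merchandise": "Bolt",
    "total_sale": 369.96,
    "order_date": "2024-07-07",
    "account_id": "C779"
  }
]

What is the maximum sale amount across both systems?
456.44

Reconcile: "revenue" (store_west) = "total_sale" (store_central) = sale amount

Maximum in store_west: 439.71
Maximum in store_central: 456.44

Overall maximum: max(439.71, 456.44) = 456.44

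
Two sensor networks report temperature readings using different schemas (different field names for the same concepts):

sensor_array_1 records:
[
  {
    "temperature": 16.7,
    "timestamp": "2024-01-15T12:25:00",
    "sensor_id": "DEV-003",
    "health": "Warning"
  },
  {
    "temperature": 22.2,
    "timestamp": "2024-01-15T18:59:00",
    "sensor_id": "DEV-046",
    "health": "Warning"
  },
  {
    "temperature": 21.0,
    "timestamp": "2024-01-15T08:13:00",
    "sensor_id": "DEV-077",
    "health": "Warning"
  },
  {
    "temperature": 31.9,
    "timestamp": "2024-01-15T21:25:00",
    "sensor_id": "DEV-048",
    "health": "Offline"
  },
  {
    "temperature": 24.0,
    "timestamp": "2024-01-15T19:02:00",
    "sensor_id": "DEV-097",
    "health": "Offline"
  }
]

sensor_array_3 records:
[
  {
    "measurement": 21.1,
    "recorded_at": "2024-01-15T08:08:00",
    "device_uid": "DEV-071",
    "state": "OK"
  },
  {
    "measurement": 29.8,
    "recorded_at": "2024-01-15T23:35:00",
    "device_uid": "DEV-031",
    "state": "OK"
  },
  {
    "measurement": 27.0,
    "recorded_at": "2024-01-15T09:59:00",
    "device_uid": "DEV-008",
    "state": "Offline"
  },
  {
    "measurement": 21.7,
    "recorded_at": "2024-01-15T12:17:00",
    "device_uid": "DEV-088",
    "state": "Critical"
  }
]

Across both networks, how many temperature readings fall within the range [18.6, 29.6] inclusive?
6

Schema mapping: "temperature" (sensor_array_1) = "measurement" (sensor_array_3) = temperature

Readings in [18.6, 29.6] from sensor_array_1: 3
Readings in [18.6, 29.6] from sensor_array_3: 3

Total count: 3 + 3 = 6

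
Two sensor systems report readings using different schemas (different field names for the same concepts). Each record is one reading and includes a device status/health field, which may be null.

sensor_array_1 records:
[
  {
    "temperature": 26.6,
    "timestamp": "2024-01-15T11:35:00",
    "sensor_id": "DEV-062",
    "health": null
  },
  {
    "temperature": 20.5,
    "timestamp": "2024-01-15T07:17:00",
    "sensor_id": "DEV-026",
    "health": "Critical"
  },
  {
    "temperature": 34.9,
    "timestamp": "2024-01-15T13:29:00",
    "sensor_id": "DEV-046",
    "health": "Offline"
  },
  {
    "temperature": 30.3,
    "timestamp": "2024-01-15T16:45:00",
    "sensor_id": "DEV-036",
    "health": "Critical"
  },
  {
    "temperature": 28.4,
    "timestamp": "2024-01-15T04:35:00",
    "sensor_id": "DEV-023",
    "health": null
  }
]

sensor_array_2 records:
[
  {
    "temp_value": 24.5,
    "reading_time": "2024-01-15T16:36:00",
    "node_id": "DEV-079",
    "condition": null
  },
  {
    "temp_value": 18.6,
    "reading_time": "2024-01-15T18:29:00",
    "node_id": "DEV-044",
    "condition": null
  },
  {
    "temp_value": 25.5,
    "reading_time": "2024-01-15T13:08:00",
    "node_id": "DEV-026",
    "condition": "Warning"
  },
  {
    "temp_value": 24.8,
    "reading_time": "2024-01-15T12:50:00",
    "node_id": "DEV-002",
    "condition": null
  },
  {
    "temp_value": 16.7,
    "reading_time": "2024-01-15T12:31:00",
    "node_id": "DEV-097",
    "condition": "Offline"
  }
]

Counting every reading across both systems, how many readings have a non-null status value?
5

Schema mapping: "health" (sensor_array_1) = "condition" (sensor_array_2) = status

Non-null in sensor_array_1: 3
Non-null in sensor_array_2: 2

Total non-null: 3 + 2 = 5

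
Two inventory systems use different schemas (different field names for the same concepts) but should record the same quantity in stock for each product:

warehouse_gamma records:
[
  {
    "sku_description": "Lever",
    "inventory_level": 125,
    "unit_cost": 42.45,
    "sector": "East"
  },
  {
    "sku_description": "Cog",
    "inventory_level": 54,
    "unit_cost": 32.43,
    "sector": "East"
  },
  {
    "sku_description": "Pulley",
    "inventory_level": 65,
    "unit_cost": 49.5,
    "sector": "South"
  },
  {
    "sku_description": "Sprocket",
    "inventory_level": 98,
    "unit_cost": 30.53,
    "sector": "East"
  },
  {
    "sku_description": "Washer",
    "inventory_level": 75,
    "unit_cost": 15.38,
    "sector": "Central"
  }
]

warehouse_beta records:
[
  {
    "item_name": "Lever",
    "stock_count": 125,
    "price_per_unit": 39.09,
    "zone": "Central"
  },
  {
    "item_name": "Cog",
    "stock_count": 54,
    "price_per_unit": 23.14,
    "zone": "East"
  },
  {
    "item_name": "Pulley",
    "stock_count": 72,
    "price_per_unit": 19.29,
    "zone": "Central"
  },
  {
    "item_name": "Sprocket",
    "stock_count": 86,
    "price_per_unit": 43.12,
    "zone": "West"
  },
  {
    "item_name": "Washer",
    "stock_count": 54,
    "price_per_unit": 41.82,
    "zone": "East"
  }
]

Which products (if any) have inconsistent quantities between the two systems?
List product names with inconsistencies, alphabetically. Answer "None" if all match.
Pulley, Sprocket, Washer

Schema mappings:
- "sku_description" (warehouse_gamma) = "item_name" (warehouse_beta) = product name
- "inventory_level" (warehouse_gamma) = "stock_count" (warehouse_beta) = quantity

Comparison:
  Lever: 125 vs 125 - MATCH
  Cog: 54 vs 54 - MATCH
  Pulley: 65 vs 72 - MISMATCH
  Sprocket: 98 vs 86 - MISMATCH
  Washer: 75 vs 54 - MISMATCH

Products with inconsistencies: Pulley, Sprocket, Washer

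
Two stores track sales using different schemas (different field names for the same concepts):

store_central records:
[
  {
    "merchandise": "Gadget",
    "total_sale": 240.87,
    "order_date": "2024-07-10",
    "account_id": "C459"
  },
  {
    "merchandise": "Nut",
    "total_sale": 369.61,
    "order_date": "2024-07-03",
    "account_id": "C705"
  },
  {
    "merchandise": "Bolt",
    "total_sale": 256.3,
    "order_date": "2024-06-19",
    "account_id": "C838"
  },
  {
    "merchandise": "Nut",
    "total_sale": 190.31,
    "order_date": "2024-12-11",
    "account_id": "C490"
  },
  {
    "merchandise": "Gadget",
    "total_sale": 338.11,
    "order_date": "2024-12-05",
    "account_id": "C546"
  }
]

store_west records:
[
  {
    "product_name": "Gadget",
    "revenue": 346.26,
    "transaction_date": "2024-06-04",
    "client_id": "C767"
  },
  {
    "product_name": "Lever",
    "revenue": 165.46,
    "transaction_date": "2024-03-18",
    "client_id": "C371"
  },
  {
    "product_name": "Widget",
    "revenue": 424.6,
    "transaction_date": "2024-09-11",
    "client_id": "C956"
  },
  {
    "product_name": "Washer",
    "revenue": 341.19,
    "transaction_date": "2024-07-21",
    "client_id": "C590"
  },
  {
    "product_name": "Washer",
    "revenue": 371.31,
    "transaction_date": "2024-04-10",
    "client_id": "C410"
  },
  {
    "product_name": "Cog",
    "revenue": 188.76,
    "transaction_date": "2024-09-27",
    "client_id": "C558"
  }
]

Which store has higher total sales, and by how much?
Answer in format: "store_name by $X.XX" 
store_west by $442.38

Schema mapping: "total_sale" (store_central) = "revenue" (store_west) = sale amount

Total for store_central: 1395.20
Total for store_west: 1837.58

Difference: |1395.20 - 1837.58| = 442.38
store_west has higher sales by $442.38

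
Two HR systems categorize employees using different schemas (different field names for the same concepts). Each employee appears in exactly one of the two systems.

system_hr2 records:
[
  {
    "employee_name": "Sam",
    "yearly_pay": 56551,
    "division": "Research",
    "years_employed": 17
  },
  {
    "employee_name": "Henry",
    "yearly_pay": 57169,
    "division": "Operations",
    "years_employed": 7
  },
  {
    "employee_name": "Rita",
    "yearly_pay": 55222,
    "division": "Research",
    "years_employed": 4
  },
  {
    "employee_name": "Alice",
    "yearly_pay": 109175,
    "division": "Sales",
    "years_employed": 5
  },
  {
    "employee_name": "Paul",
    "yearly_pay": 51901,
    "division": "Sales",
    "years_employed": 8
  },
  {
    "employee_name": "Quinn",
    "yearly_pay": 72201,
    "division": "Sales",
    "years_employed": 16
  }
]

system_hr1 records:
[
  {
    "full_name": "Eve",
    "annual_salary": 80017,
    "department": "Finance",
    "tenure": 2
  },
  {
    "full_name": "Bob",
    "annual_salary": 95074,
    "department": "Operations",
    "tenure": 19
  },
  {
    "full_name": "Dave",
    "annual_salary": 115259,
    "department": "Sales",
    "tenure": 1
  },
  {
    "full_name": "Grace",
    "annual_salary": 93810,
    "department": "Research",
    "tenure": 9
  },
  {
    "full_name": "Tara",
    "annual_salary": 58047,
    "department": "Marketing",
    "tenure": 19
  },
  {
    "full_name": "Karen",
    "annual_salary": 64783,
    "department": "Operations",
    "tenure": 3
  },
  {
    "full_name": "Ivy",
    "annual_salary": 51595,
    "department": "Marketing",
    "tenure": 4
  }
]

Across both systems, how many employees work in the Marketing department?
2

Schema mapping: "division" (system_hr2) = "department" (system_hr1) = department

Marketing employees in system_hr2: 0
Marketing employees in system_hr1: 2

Total in Marketing: 0 + 2 = 2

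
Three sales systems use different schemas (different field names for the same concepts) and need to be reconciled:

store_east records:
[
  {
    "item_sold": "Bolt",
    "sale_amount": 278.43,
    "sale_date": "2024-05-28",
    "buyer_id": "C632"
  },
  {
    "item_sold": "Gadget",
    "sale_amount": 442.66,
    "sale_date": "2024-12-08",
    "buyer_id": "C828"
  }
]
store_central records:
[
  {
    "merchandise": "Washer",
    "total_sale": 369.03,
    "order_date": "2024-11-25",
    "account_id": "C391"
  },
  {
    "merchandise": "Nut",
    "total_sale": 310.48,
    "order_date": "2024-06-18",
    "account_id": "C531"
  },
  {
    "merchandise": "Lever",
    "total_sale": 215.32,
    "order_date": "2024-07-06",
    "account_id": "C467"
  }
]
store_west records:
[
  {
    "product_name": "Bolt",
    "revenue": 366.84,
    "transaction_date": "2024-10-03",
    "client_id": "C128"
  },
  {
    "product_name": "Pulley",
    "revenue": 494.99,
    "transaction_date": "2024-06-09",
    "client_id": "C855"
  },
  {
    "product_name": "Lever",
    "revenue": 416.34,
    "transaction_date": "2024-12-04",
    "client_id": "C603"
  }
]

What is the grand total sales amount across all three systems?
2894.09

Schema reconciliation - all amount fields map to sale amount:

store_east (sale_amount): 721.09
store_central (total_sale): 894.83
store_west (revenue): 1278.17

Grand total: 2894.09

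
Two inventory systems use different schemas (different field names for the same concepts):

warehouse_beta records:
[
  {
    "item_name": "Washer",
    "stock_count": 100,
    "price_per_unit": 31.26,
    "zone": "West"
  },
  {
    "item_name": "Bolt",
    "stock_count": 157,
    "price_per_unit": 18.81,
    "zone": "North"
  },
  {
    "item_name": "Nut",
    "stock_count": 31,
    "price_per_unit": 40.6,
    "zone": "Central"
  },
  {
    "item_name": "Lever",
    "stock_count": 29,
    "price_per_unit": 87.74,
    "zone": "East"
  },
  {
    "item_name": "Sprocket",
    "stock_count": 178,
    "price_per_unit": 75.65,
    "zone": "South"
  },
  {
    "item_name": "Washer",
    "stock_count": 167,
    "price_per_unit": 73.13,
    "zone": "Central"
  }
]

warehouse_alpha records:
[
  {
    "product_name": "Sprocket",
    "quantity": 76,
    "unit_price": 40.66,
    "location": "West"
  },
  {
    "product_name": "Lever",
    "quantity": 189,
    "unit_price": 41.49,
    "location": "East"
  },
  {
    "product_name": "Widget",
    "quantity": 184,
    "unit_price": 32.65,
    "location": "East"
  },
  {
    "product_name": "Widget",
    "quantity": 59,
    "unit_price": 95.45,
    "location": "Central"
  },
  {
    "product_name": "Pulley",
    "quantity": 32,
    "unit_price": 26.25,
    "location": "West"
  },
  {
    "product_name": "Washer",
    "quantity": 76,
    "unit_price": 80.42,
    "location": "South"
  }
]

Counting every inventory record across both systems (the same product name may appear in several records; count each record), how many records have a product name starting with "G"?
0

Schema mapping: "item_name" (warehouse_beta) = "product_name" (warehouse_alpha) = product name

Records with product name starting with "G" in warehouse_beta: 0
Records with product name starting with "G" in warehouse_alpha: 0

Total: 0 + 0 = 0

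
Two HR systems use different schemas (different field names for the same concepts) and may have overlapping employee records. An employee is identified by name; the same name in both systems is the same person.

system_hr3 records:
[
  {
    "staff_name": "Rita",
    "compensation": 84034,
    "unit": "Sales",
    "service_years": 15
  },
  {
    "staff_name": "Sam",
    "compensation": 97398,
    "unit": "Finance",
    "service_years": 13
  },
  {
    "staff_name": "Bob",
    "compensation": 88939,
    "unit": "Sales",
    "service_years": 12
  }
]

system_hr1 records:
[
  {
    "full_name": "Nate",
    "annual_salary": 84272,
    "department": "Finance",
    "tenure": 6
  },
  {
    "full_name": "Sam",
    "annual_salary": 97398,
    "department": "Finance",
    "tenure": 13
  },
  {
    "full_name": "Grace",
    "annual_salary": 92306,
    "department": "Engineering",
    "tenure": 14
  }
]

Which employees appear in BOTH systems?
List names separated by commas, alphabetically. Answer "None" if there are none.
Sam

Schema mapping: "staff_name" (system_hr3) = "full_name" (system_hr1) = employee name

Names in system_hr3: ['Bob', 'Rita', 'Sam']
Names in system_hr1: ['Grace', 'Nate', 'Sam']

Intersection: ['Sam']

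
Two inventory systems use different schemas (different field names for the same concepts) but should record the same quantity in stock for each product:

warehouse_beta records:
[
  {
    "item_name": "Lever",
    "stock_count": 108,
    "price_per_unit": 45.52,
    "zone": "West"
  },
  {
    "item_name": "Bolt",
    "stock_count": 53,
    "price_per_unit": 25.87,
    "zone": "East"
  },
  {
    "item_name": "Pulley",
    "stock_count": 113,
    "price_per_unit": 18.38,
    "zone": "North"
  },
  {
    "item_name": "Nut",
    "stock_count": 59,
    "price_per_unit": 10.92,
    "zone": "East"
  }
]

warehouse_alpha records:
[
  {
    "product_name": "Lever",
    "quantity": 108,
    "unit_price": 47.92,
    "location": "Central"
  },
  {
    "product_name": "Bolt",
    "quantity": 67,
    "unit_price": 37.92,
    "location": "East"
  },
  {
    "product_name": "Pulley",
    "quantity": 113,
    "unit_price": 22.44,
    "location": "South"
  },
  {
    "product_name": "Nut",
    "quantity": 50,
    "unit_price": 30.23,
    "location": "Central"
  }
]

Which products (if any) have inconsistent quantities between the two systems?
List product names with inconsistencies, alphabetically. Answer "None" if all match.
Bolt, Nut

Schema mappings:
- "item_name" (warehouse_beta) = "product_name" (warehouse_alpha) = product name
- "stock_count" (warehouse_beta) = "quantity" (warehouse_alpha) = quantity

Comparison:
  Lever: 108 vs 108 - MATCH
  Bolt: 53 vs 67 - MISMATCH
  Pulley: 113 vs 113 - MATCH
  Nut: 59 vs 50 - MISMATCH

Products with inconsistencies: Bolt, Nut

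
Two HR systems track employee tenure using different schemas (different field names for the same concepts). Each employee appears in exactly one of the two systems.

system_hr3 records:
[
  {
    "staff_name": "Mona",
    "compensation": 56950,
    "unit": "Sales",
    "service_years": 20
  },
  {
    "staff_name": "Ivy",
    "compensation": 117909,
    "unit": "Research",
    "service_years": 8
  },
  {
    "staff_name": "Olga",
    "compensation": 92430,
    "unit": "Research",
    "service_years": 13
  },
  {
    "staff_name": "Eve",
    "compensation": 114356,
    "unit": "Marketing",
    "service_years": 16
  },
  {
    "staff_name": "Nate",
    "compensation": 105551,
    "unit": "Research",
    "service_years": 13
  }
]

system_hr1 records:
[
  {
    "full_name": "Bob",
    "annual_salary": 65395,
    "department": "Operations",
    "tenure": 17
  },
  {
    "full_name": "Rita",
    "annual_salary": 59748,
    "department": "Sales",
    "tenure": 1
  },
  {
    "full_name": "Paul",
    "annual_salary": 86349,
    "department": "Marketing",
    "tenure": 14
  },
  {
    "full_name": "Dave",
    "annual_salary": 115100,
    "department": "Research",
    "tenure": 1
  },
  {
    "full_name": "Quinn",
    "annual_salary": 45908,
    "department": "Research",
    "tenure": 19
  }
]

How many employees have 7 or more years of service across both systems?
8

Reconcile schemas: "service_years" (system_hr3) = "tenure" (system_hr1) = years of service

From system_hr3: 5 employees with >= 7 years
From system_hr1: 3 employees with >= 7 years

Total: 5 + 3 = 8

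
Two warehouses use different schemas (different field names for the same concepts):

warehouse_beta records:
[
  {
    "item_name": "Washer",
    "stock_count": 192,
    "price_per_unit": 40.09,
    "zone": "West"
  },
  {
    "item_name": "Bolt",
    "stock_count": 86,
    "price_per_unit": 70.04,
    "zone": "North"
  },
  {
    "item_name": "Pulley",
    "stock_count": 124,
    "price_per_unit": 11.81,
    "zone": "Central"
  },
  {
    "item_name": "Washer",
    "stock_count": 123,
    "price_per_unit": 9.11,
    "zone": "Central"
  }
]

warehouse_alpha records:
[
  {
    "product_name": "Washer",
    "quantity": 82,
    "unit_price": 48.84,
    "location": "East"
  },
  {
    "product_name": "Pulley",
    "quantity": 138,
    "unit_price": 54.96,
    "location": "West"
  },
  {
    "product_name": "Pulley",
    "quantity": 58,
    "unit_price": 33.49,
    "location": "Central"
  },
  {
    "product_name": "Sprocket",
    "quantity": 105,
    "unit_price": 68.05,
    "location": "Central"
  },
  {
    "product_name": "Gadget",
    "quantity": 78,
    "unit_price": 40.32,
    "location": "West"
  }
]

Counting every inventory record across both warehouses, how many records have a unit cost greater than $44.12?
4

Schema mapping: "price_per_unit" (warehouse_beta) = "unit_price" (warehouse_alpha) = unit cost

Records > $44.12 in warehouse_beta: 1
Records > $44.12 in warehouse_alpha: 3

Total count: 1 + 3 = 4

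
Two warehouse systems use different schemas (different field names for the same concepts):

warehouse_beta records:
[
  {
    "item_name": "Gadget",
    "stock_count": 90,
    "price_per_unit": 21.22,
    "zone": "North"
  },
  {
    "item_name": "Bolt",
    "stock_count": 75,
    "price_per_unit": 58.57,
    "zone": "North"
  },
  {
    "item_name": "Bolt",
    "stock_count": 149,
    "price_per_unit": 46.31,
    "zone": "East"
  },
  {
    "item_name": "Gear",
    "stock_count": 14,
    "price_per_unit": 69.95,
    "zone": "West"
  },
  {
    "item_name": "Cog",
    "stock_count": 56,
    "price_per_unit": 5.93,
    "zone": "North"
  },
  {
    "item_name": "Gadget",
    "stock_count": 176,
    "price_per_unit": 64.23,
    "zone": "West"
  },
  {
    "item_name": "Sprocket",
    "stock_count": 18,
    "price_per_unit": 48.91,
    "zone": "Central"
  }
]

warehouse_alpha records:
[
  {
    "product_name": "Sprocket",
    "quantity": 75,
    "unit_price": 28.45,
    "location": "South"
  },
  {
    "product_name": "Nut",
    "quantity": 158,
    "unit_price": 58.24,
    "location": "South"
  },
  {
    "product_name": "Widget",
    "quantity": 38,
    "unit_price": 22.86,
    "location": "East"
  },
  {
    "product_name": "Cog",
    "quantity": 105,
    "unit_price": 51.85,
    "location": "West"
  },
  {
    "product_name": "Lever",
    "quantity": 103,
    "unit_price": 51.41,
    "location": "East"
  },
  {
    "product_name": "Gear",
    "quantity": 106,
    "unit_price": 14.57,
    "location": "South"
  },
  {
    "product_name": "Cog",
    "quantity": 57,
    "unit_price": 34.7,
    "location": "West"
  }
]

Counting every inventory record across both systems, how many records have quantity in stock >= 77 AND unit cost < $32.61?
2

Schema mappings:
- "stock_count" (warehouse_beta) = "quantity" (warehouse_alpha) = quantity
- "price_per_unit" (warehouse_beta) = "unit_price" (warehouse_alpha) = unit cost

Records meeting both conditions in warehouse_beta: 1
Records meeting both conditions in warehouse_alpha: 1

Total: 1 + 1 = 2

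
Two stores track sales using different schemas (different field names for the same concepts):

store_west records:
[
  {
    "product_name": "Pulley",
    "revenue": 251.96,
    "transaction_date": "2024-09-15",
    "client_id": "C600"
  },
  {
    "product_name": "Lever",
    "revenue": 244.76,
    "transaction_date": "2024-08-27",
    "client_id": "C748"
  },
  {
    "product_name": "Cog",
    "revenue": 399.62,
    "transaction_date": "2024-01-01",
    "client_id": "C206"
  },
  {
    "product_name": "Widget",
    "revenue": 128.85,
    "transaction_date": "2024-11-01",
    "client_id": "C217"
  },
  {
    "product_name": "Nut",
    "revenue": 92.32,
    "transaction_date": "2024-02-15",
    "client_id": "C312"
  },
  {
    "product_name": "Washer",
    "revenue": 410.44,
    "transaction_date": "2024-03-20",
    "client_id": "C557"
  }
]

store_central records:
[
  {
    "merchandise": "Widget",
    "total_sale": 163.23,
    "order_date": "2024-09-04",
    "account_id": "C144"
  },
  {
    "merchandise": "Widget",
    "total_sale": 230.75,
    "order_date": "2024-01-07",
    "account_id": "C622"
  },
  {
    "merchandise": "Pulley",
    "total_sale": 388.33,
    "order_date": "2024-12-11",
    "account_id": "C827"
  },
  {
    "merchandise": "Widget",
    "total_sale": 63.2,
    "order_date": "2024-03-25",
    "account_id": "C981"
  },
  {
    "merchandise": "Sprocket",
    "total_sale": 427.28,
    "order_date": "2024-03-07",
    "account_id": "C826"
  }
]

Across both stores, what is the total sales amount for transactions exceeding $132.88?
2516.37

Schema mapping: "revenue" (store_west) = "total_sale" (store_central) = sale amount

Sum of sales > $132.88 in store_west: 1306.78
Sum of sales > $132.88 in store_central: 1209.59

Total: 1306.78 + 1209.59 = 2516.37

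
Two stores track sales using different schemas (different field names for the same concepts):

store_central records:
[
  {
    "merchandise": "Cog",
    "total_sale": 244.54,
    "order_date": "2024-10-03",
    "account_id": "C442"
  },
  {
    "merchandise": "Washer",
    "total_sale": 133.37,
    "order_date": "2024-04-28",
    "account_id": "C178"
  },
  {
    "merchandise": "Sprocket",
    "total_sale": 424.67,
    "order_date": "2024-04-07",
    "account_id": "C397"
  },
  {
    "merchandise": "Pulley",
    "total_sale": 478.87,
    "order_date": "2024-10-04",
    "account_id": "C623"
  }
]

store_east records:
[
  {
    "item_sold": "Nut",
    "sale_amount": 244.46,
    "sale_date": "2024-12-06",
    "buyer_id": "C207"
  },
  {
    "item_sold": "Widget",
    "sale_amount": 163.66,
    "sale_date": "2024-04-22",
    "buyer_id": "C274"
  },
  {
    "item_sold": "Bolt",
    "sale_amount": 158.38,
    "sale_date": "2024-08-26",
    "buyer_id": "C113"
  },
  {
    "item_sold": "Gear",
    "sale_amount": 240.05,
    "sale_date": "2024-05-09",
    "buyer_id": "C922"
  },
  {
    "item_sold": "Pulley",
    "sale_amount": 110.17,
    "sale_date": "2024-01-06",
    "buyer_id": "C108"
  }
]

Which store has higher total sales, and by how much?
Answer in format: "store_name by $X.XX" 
store_central by $364.73

Schema mapping: "total_sale" (store_central) = "sale_amount" (store_east) = sale amount

Total for store_central: 1281.45
Total for store_east: 916.72

Difference: |1281.45 - 916.72| = 364.73
store_central has higher sales by $364.73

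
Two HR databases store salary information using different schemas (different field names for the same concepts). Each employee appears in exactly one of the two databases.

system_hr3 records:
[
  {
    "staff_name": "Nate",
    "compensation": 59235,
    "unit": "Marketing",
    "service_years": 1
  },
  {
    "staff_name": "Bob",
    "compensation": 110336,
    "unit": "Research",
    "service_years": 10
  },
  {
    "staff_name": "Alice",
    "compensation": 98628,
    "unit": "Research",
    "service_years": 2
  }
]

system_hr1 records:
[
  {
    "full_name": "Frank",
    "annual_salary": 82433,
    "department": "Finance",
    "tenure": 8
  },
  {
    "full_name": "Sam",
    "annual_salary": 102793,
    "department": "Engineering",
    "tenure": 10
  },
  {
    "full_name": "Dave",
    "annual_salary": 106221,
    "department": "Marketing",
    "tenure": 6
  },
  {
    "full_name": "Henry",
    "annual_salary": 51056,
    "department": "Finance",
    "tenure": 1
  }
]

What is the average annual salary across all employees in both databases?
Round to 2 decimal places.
87243.14

Schema mapping: "compensation" (system_hr3) = "annual_salary" (system_hr1) = annual salary

All salaries: [59235, 110336, 98628, 82433, 102793, 106221, 51056]
Sum: 610702
Count: 7
Average: 610702 / 7 = 87243.14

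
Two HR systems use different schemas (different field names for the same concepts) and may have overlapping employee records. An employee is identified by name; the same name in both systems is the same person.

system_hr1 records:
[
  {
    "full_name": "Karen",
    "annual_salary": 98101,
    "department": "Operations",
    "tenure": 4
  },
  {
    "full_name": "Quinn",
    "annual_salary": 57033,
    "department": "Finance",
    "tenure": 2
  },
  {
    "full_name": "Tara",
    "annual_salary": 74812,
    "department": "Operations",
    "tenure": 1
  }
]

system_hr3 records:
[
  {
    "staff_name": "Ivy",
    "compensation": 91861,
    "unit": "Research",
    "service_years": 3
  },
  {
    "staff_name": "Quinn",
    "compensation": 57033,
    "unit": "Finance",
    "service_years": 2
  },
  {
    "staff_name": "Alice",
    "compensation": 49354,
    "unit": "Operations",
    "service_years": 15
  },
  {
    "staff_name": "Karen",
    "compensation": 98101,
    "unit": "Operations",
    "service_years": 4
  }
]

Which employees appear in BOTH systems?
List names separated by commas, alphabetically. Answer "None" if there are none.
Karen, Quinn

Schema mapping: "full_name" (system_hr1) = "staff_name" (system_hr3) = employee name

Names in system_hr1: ['Karen', 'Quinn', 'Tara']
Names in system_hr3: ['Alice', 'Ivy', 'Karen', 'Quinn']

Intersection: ['Karen', 'Quinn']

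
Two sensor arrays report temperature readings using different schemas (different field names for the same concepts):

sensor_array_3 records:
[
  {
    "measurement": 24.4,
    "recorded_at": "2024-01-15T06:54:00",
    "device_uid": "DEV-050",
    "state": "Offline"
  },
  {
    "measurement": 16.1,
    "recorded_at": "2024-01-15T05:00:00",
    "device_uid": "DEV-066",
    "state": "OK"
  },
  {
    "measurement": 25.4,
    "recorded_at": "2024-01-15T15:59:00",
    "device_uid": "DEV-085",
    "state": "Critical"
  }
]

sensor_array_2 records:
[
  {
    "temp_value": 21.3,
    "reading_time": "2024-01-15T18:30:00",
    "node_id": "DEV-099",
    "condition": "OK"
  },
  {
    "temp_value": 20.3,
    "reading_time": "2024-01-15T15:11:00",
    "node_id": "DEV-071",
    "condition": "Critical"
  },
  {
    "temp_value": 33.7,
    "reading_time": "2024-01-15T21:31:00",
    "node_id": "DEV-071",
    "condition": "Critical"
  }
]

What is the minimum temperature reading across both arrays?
16.1

Schema mapping: "measurement" (sensor_array_3) = "temp_value" (sensor_array_2) = temperature reading

Minimum in sensor_array_3: 16.1
Minimum in sensor_array_2: 20.3

Overall minimum: min(16.1, 20.3) = 16.1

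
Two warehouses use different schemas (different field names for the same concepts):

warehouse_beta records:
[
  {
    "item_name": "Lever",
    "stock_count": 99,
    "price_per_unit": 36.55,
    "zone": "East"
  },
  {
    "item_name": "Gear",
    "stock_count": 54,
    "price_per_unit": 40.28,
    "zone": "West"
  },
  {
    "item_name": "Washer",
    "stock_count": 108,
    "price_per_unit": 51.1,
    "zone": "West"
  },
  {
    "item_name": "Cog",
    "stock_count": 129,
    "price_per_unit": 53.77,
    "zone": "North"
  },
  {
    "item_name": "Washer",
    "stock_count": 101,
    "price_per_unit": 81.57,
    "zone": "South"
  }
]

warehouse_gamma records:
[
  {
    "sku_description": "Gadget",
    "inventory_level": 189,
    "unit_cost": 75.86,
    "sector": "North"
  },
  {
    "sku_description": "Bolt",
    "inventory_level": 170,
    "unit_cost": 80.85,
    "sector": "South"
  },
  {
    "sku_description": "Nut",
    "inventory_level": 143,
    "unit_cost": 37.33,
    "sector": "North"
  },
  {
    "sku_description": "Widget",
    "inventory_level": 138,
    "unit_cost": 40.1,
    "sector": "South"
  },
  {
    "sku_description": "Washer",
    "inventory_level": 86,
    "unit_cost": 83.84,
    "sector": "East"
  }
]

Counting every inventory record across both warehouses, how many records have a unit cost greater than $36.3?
10

Schema mapping: "price_per_unit" (warehouse_beta) = "unit_cost" (warehouse_gamma) = unit cost

Records > $36.3 in warehouse_beta: 5
Records > $36.3 in warehouse_gamma: 5

Total count: 5 + 5 = 10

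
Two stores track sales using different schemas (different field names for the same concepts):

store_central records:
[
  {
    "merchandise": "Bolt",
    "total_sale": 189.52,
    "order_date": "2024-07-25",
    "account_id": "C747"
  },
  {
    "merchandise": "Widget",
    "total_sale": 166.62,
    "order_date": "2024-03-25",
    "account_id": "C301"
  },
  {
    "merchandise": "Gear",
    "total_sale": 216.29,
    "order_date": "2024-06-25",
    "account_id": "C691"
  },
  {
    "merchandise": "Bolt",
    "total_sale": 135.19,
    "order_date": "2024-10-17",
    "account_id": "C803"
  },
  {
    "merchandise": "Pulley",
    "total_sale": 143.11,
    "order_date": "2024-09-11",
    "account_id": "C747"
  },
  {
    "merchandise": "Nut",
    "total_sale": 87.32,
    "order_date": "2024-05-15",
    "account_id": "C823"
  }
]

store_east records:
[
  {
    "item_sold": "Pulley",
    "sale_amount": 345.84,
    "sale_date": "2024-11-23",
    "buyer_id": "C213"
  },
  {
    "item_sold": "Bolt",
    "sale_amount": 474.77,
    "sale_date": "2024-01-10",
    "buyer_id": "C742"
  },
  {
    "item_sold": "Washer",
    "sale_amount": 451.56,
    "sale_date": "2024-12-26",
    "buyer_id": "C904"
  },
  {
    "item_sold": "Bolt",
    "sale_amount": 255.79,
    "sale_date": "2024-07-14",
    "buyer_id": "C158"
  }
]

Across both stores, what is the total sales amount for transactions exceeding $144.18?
2100.39

Schema mapping: "total_sale" (store_central) = "sale_amount" (store_east) = sale amount

Sum of sales > $144.18 in store_central: 572.43
Sum of sales > $144.18 in store_east: 1527.96

Total: 572.43 + 1527.96 = 2100.39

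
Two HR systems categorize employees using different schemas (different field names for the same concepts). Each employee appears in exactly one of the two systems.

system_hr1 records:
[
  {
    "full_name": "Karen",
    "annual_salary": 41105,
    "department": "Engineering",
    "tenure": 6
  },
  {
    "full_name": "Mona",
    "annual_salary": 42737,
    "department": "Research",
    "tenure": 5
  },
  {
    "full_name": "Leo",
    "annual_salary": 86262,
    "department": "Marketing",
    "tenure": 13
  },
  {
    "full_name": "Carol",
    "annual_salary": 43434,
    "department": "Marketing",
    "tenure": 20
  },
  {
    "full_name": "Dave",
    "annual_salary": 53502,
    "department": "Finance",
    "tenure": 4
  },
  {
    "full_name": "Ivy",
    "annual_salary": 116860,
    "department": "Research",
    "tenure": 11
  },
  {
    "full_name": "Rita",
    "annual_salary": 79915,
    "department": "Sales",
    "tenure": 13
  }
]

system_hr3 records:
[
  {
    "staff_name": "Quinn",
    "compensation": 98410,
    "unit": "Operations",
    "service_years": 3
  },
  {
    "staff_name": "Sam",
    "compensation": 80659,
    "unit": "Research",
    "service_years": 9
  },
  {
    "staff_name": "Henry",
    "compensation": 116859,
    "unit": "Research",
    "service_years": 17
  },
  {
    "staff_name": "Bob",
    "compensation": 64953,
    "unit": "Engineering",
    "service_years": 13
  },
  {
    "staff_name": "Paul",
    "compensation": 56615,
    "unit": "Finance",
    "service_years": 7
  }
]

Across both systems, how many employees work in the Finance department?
2

Schema mapping: "department" (system_hr1) = "unit" (system_hr3) = department

Finance employees in system_hr1: 1
Finance employees in system_hr3: 1

Total in Finance: 1 + 1 = 2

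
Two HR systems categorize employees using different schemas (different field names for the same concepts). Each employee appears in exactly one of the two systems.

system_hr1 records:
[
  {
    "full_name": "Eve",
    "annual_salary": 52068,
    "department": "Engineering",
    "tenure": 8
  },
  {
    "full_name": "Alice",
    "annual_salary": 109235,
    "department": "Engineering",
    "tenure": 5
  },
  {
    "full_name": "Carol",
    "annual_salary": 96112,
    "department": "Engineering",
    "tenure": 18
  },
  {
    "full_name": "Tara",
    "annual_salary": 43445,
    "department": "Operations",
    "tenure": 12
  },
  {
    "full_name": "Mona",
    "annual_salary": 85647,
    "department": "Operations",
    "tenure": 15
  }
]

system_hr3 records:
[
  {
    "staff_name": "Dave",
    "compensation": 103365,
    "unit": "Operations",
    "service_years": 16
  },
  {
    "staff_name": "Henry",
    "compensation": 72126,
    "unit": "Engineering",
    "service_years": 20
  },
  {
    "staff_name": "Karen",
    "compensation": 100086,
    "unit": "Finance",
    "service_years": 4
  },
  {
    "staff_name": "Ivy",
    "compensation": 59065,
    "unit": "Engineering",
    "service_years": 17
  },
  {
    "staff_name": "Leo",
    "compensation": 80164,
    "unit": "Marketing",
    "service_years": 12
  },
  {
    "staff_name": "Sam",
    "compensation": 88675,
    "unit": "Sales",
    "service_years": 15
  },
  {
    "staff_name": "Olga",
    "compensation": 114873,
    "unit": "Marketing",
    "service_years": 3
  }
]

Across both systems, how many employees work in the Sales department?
1

Schema mapping: "department" (system_hr1) = "unit" (system_hr3) = department

Sales employees in system_hr1: 0
Sales employees in system_hr3: 1

Total in Sales: 0 + 1 = 1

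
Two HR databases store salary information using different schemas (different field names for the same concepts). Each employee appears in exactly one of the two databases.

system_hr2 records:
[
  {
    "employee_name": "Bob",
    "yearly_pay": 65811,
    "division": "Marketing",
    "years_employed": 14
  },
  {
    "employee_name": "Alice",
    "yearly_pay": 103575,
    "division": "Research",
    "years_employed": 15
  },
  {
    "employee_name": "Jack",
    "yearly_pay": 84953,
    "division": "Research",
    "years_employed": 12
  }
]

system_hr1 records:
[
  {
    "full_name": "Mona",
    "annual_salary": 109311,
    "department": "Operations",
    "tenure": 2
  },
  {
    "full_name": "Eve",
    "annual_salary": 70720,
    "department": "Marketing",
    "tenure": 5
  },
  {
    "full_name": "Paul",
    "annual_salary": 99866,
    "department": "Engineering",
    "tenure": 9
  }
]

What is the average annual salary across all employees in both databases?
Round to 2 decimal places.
89039.33

Schema mapping: "yearly_pay" (system_hr2) = "annual_salary" (system_hr1) = annual salary

All salaries: [65811, 103575, 84953, 109311, 70720, 99866]
Sum: 534236
Count: 6
Average: 534236 / 6 = 89039.33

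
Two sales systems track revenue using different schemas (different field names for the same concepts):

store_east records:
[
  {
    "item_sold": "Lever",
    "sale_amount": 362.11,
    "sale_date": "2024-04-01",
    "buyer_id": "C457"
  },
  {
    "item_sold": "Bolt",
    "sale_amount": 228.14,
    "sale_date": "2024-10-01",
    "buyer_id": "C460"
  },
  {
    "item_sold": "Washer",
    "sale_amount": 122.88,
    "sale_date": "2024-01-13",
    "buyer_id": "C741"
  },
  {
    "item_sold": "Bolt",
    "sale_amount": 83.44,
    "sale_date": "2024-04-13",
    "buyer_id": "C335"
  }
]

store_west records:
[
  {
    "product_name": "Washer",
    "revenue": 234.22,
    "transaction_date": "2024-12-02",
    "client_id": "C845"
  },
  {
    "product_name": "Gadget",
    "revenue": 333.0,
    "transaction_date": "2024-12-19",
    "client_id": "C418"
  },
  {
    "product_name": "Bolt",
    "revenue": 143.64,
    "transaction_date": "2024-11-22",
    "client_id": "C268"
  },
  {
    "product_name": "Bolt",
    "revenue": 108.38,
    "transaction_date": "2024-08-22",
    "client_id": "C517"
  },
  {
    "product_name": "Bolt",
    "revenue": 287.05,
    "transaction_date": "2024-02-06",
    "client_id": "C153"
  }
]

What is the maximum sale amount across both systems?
362.11

Reconcile: "sale_amount" (store_east) = "revenue" (store_west) = sale amount

Maximum in store_east: 362.11
Maximum in store_west: 333.0

Overall maximum: max(362.11, 333.0) = 362.11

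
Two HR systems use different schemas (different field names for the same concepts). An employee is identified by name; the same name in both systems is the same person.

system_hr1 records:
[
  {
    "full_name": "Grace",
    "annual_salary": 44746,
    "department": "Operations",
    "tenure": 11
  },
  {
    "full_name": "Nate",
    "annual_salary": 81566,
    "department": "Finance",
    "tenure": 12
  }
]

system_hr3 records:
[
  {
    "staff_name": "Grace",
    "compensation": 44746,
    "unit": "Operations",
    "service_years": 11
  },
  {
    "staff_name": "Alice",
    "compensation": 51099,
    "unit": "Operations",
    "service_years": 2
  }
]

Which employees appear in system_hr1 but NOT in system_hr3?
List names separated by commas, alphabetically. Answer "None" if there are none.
Nate

Schema mapping: "full_name" (system_hr1) = "staff_name" (system_hr3) = employee name

Names in system_hr1: ['Grace', 'Nate']
Names in system_hr3: ['Alice', 'Grace']

In system_hr1 but not system_hr3: ['Nate']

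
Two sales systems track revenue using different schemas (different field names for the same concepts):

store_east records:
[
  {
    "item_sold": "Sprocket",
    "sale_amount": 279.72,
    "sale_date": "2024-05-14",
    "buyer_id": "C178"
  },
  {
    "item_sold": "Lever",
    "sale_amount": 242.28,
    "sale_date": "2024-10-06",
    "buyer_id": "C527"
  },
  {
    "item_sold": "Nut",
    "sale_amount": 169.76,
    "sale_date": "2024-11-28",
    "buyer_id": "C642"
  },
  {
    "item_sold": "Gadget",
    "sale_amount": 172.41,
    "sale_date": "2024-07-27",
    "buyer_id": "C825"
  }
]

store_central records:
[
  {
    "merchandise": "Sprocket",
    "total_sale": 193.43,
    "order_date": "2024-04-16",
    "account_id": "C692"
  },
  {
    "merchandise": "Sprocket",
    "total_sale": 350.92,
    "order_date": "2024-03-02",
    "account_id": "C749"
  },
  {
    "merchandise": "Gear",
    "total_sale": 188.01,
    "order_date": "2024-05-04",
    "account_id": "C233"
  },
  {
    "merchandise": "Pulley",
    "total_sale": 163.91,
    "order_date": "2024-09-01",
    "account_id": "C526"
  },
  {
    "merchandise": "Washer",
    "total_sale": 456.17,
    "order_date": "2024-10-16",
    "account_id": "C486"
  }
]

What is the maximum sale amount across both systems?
456.17

Reconcile: "sale_amount" (store_east) = "total_sale" (store_central) = sale amount

Maximum in store_east: 279.72
Maximum in store_central: 456.17

Overall maximum: max(279.72, 456.17) = 456.17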